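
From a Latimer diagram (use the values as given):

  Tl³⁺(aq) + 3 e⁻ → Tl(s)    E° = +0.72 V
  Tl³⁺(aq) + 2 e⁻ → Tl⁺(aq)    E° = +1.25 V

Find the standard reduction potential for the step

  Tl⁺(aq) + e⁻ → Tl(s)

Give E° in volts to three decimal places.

-0.340 V

Sequential free energies add, so n₃E°₃ = n₁E°₁ + n₂E°₂.
With n₃ = 3, and the known step contributing 2×(+1.25) V, the unknown satisfies 1·E° = 3×(+0.72) − 2×(+1.25) = -0.340.
E° = -0.340 / 1 = -0.340 V.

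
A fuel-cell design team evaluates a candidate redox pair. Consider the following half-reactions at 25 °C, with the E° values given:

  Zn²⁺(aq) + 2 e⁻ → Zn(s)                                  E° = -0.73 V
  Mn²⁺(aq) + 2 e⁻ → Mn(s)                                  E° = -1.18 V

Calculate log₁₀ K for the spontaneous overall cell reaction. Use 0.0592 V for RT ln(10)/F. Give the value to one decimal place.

Cathode: Zn²⁺/Zn; anode: Mn²⁺/Mn. E°cell = +0.45 V, n = 2.
log K = nE°cell / 0.0592 = (2)(+0.45) / 0.0592 = 15.2.

15.2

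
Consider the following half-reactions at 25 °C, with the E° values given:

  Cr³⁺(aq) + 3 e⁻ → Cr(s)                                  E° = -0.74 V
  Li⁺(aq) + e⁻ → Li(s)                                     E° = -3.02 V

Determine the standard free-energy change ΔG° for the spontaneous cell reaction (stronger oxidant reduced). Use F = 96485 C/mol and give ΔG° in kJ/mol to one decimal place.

-660.0 kJ/mol

Cr³⁺/Cr (E° = -0.74 V) is the cathode; Li⁺/Li (E° = -3.02 V) is the anode, so E°cell = +2.28 V.
Balancing electrons gives n = 3 (lcm of 3 and 1).
ΔG° = −nFE° = −(3)(96485)(+2.28) = -659,957 J = -660.0 kJ/mol.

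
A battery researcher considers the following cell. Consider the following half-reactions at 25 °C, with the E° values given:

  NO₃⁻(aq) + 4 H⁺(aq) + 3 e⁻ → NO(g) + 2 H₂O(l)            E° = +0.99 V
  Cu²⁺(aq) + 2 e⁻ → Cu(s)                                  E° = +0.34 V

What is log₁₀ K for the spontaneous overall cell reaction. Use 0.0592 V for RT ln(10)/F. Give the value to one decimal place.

65.9

Cathode: NO₃⁻/NO; anode: Cu²⁺/Cu. E°cell = +0.65 V, n = 6.
log K = nE°cell / 0.0592 = (6)(+0.65) / 0.0592 = 65.9.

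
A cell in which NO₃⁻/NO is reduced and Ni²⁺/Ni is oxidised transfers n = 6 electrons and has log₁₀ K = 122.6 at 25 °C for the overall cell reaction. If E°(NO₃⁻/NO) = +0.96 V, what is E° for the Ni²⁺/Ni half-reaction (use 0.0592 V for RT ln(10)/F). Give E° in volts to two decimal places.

-0.25 V

E°cell = (0.0592/n)·log K = (0.0592/6)(122.6) = +1.210 V.
Since NO₃⁻/NO is the cathode and Ni²⁺/Ni the anode, E°cell = E°(NO₃⁻/NO) − E°(Ni²⁺/Ni).
So E°(Ni²⁺/Ni) = E°(NO₃⁻/NO) − E°cell = (+0.96) − (+1.210) = -0.25 V.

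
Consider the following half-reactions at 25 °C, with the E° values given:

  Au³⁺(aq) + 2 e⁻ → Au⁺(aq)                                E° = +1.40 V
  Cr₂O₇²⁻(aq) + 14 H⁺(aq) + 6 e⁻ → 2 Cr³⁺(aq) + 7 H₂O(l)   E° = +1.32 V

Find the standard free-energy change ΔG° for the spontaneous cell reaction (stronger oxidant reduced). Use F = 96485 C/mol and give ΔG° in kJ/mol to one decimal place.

Au³⁺/Au⁺ (E° = +1.40 V) is the cathode; Cr₂O₇²⁻/Cr³⁺ (E° = +1.32 V) is the anode, so E°cell = +0.08 V.
Balancing electrons gives n = 6 (lcm of 2 and 6).
ΔG° = −nFE° = −(6)(96485)(+0.08) = -46,313 J = -46.3 kJ/mol.

-46.3 kJ/mol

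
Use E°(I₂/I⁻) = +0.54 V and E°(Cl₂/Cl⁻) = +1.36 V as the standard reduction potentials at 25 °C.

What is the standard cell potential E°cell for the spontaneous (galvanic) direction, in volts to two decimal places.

The Cl₂/Cl⁻ couple has the higher reduction potential, so it is the cathode; I₂/I⁻ is oxidised at the anode.
E°cell = E°(cathode) − E°(anode) = (+1.36) − (+0.54) = +0.82 V.
Since E°cell > 0, the reaction is spontaneous under standard conditions.

+0.82 V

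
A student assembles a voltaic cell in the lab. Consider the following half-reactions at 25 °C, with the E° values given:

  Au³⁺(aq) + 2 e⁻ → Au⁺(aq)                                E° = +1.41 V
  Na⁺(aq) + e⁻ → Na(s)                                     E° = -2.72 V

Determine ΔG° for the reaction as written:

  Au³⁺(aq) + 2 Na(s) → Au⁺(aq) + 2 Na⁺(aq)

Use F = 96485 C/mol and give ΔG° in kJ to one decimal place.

As written, Au³⁺/Au⁺ is reduced (cathode) and Na⁺/Na is oxidised (anode), so E°cell = (+1.41) − (-2.72) = +4.13 V.
Balancing electrons gives n = 2.
ΔG° = −nFE° = −(2)(96485)(+4.13) = -796,966 J = -797.0 kJ.

-797.0 kJ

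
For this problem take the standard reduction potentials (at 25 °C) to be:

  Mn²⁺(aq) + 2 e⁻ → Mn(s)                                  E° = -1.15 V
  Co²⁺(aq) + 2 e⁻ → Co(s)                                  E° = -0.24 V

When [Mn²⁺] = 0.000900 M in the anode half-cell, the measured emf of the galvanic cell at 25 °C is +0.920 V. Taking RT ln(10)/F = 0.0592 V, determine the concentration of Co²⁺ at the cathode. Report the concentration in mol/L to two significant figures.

Co²⁺/Co is the cathode, Mn²⁺/Mn the anode: E°cell = +0.91 V, n = 2.
Overall reaction: Co²⁺(aq) + Mn(s) → Co(s) + Mn²⁺(aq); Q = [Mn²⁺]^1/[Co²⁺]^1.
From E = E° − (0.0592/n) log Q: log Q = (E° − E)·n/0.0592 = (+0.91 − (+0.920))·2/0.0592 = -0.3378.
So 1·log[Co²⁺] = 1·log(0.0009) − log Q = -3.0458 − (-0.3378) = -2.7080; [Co²⁺] = 10^(-2.7080) ≈ 0.0020 M.

0.0020 M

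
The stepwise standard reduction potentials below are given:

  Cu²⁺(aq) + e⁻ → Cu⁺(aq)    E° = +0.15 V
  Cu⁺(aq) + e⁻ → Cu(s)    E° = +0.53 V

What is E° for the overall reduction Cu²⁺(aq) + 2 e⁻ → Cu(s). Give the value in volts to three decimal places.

+0.340 V

Adding the free-energy changes (−nFE°) of the two steps gives −n₃FE°₃ = −n₁FE°₁ − n₂FE°₂.
E°₃ = (1×+0.15 + 1×+0.53) / 2 = (+0.680) / 2 = +0.340 V.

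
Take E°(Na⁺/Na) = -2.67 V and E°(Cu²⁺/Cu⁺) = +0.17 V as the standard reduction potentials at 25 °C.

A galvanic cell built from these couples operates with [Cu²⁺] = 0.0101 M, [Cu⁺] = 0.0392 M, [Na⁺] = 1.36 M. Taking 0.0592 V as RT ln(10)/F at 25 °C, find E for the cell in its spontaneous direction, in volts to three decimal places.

+2.797 V

Cu²⁺/Cu⁺ is the cathode (higher E°), Na⁺/Na the anode: E°cell = +0.17 − (-2.67) = +2.84 V, n = 1.
Overall: Cu²⁺(aq) + Na(s) → Cu⁺(aq) + Na⁺(aq)
Q = [Cu⁺]·[Na⁺] / ([Cu²⁺]); log Q = 0.723.
E = E° − (0.0592/n) log Q = +2.84 − (0.0592/1)(0.723) = +2.797 V.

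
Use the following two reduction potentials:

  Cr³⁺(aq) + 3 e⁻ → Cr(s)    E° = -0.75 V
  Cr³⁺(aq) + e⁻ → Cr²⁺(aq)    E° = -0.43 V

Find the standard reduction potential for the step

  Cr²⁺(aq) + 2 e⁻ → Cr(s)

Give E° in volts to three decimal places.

Sequential free energies add, so n₃E°₃ = n₁E°₁ + n₂E°₂.
With n₃ = 3, and the known step contributing 1×(-0.43) V, the unknown satisfies 2·E° = 3×(-0.75) − 1×(-0.43) = -1.820.
E° = -1.820 / 2 = -0.910 V.

-0.910 V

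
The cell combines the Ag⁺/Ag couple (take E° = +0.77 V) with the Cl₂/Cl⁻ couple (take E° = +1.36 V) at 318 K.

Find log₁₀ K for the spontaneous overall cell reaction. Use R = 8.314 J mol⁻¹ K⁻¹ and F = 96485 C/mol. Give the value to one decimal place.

18.7

Cathode: Cl₂/Cl⁻; anode: Ag⁺/Ag. E°cell = (+1.36) − (+0.77) = +0.59 V, with n = 2.
ΔG° = −nFE° = −RT ln K, so ln K = nFE°/(RT) = (2)(96485)(+0.59) / ((8.314)(318)) = 43.063.
log₁₀ K = 43.063 / ln 10 = 18.7.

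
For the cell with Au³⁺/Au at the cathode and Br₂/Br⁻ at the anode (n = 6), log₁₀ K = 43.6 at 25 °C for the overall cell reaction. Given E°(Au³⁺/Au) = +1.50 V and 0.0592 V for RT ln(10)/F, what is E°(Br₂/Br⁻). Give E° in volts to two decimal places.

+1.07 V

E°cell = (0.0592/n)·log K = (0.0592/6)(43.6) = +0.430 V.
Since Au³⁺/Au is the cathode and Br₂/Br⁻ the anode, E°cell = E°(Au³⁺/Au) − E°(Br₂/Br⁻).
So E°(Br₂/Br⁻) = E°(Au³⁺/Au) − E°cell = (+1.50) − (+0.430) = +1.07 V.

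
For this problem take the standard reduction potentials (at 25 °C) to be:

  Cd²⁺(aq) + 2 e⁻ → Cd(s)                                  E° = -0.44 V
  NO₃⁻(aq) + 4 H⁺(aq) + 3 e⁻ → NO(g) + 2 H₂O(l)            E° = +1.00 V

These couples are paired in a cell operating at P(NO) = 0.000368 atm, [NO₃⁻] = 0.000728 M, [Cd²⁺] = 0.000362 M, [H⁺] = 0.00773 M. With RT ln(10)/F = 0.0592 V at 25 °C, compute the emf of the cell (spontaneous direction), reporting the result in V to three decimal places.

+1.381 V

NO₃⁻/NO is the cathode (higher E°), Cd²⁺/Cd the anode: E°cell = +1.00 − (-0.44) = +1.44 V, n = 6.
Overall: 2 NO₃⁻(aq) + 8 H⁺(aq) + 3 Cd(s) → 2 NO(g) + 4 H₂O(l) + 3 Cd²⁺(aq)
Q = P(NO)^2·[Cd²⁺]^3 / ([NO₃⁻]^2·[H⁺]^8); log Q = 5.978.
E = E° − (0.0592/n) log Q = +1.44 − (0.0592/6)(5.978) = +1.381 V.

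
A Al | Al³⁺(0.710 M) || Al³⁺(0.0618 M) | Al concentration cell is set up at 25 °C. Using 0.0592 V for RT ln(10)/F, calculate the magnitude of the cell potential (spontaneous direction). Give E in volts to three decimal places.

For a concentration cell E°cell = 0. The 0.710 M side is the cathode (reduction is favoured where [Al³⁺] is higher).
With n = 3, E = −(0.0592/3) log([Al³⁺]ₐₙ/[Al³⁺]꜀ₐₜ) = −(0.0592/3) log(0.0618/0.71) = −(0.0592/3)(-1.060) = +0.021 V.

+0.021 V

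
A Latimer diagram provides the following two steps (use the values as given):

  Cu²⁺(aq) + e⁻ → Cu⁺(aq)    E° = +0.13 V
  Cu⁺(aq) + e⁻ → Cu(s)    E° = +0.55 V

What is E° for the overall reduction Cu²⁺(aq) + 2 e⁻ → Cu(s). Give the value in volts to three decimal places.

Standard free energies of sequential steps add: ΔG°₃ = ΔG°₁ + ΔG°₂, so n₃E°₃ = n₁E°₁ + n₂E°₂.
E°₃ = (1×+0.13 + 1×+0.55) / 2 = (+0.680) / 2 = +0.340 V.

+0.340 V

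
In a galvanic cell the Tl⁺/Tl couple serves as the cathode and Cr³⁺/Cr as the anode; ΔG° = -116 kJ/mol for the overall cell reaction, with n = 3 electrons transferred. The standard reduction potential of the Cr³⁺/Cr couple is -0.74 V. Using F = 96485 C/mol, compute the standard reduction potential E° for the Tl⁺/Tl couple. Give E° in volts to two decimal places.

-0.34 V

E°cell = −ΔG°/(nF) = −(-116×10³)/((3)(96485)) = +0.401 V.
Since Tl⁺/Tl is the cathode and Cr³⁺/Cr the anode, E°cell = E°(Tl⁺/Tl) − E°(Cr³⁺/Cr).
So E°(Tl⁺/Tl) = E°cell + E°(Cr³⁺/Cr) = +0.401 + (-0.74) = -0.34 V.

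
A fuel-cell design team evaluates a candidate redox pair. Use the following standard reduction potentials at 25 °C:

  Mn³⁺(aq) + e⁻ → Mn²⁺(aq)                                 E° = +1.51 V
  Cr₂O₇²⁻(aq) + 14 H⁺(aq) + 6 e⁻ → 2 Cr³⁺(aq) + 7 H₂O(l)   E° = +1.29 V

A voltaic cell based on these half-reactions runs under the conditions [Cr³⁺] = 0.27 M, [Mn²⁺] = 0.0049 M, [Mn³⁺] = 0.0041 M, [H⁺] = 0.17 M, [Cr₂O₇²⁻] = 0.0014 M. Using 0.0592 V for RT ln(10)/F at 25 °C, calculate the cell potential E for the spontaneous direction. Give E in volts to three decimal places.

+0.339 V

Mn³⁺/Mn²⁺ is the cathode (higher E°), Cr₂O₇²⁻/Cr³⁺ the anode: E°cell = +1.51 − (+1.29) = +0.22 V, n = 6.
Overall: 6 Mn³⁺(aq) + 2 Cr³⁺(aq) + 7 H₂O(l) → 6 Mn²⁺(aq) + Cr₂O₇²⁻(aq) + 14 H⁺(aq)
Q = [Mn²⁺]^6·[Cr₂O₇²⁻]·[H⁺]^14 / ([Mn³⁺]^6·[Cr³⁺]^2); log Q = -12.026.
E = E° − (0.0592/n) log Q = +0.22 − (0.0592/6)(-12.026) = +0.339 V.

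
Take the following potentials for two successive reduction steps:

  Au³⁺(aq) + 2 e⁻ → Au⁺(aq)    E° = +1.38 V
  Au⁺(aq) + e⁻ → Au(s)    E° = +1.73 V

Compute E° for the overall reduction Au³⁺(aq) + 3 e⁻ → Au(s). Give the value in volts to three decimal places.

Standard free energies of sequential steps add: ΔG°₃ = ΔG°₁ + ΔG°₂, so n₃E°₃ = n₁E°₁ + n₂E°₂.
E°₃ = (2×+1.38 + 1×+1.73) / 3 = (+4.490) / 3 = +1.497 V.
Simply averaging or adding the two E° values would be wrong; the electron-weighted sum is required.

+1.497 V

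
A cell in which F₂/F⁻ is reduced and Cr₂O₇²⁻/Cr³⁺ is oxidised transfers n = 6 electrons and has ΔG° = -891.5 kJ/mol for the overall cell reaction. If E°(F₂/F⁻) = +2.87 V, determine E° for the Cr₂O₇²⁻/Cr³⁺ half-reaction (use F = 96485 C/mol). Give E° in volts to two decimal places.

+1.33 V

E°cell = −ΔG°/(nF) = −(-891.5×10³)/((6)(96485)) = +1.540 V.
Since F₂/F⁻ is the cathode and Cr₂O₇²⁻/Cr³⁺ the anode, E°cell = E°(F₂/F⁻) − E°(Cr₂O₇²⁻/Cr³⁺).
So E°(Cr₂O₇²⁻/Cr³⁺) = E°(F₂/F⁻) − E°cell = (+2.87) − (+1.540) = +1.33 V.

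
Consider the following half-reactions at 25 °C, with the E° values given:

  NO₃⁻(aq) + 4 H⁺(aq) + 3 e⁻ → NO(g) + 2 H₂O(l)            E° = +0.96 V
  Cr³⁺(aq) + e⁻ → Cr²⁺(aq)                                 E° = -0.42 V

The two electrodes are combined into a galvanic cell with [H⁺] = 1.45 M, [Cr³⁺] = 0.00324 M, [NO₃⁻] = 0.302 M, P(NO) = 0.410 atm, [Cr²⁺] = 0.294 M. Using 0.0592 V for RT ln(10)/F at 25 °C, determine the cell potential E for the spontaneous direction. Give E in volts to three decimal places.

+1.506 V

NO₃⁻/NO is the cathode (higher E°), Cr³⁺/Cr²⁺ the anode: E°cell = +0.96 − (-0.42) = +1.38 V, n = 3.
Overall: NO₃⁻(aq) + 4 H⁺(aq) + 3 Cr²⁺(aq) → NO(g) + 2 H₂O(l) + 3 Cr³⁺(aq)
Q = P(NO)·[Cr³⁺]^3 / ([NO₃⁻]·[H⁺]^4·[Cr²⁺]^3); log Q = -6.386.
E = E° − (0.0592/n) log Q = +1.38 − (0.0592/3)(-6.386) = +1.506 V.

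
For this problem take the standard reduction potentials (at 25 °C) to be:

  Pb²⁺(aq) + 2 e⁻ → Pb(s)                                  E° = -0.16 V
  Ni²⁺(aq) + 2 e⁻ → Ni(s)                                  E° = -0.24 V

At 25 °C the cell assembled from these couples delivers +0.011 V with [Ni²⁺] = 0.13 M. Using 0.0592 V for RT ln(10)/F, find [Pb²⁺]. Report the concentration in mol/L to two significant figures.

Pb²⁺/Pb is the cathode, Ni²⁺/Ni the anode: E°cell = +0.08 V, n = 2.
Overall reaction: Pb²⁺(aq) + Ni(s) → Pb(s) + Ni²⁺(aq); Q = [Ni²⁺]^1/[Pb²⁺]^1.
From E = E° − (0.0592/n) log Q: log Q = (E° − E)·n/0.0592 = (+0.08 − (+0.011))·2/0.0592 = 2.3311.
So 1·log[Pb²⁺] = 1·log(0.13) − log Q = -0.8861 − (2.3311) = -3.2172; [Pb²⁺] = 10^(-3.2172) ≈ 0.00061 M.

0.00061 M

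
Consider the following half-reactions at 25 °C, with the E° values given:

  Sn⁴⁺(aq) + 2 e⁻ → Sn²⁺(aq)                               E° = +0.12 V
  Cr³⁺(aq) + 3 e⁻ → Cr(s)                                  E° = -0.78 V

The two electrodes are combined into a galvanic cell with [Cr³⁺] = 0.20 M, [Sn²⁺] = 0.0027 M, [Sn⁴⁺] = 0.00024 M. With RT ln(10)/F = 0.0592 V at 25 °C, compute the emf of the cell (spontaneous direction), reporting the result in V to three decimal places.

Sn⁴⁺/Sn²⁺ is the cathode (higher E°), Cr³⁺/Cr the anode: E°cell = +0.12 − (-0.78) = +0.90 V, n = 6.
Overall: 3 Sn⁴⁺(aq) + 2 Cr(s) → 3 Sn²⁺(aq) + 2 Cr³⁺(aq)
Q = [Sn²⁺]^3·[Cr³⁺]^2 / ([Sn⁴⁺]^3); log Q = 1.756.
E = E° − (0.0592/n) log Q = +0.90 − (0.0592/6)(1.756) = +0.883 V.

+0.883 V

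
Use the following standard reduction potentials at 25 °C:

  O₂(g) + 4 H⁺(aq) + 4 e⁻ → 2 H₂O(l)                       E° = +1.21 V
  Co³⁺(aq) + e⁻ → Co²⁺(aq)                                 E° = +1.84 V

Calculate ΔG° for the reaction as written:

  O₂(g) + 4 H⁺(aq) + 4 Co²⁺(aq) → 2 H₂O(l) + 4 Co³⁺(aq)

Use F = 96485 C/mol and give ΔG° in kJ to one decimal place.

As written, O₂/H₂O is reduced (cathode) and Co³⁺/Co²⁺ is oxidised (anode), so E°cell = (+1.21) − (+1.84) = -0.63 V.
Balancing electrons gives n = 4.
ΔG° = −nFE° = −(4)(96485)(-0.63) = 243,142 J = +243.1 kJ.

+243.1 kJ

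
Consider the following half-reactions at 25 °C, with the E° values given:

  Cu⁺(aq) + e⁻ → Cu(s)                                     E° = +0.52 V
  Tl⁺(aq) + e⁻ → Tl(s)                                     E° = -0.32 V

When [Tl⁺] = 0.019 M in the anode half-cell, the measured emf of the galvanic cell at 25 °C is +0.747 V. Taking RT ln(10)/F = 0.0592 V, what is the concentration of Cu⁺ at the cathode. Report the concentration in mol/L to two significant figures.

0.00051 M

Cu⁺/Cu is the cathode, Tl⁺/Tl the anode: E°cell = +0.84 V, n = 1.
Overall reaction: Cu⁺(aq) + Tl(s) → Cu(s) + Tl⁺(aq); Q = [Tl⁺]^1/[Cu⁺]^1.
From E = E° − (0.0592/n) log Q: log Q = (E° − E)·n/0.0592 = (+0.84 − (+0.747))·1/0.0592 = 1.5709.
So 1·log[Cu⁺] = 1·log(0.019) − log Q = -1.7212 − (1.5709) = -3.2921; [Cu⁺] = 10^(-3.2921) ≈ 0.00051 M.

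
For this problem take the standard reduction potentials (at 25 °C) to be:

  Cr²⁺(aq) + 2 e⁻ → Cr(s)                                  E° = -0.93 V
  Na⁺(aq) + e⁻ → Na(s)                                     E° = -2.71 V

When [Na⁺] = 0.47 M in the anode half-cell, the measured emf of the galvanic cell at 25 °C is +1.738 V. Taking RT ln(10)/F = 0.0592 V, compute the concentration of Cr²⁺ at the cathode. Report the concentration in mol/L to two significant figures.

0.0084 M

Cr²⁺/Cr is the cathode, Na⁺/Na the anode: E°cell = +1.78 V, n = 2.
Overall reaction: Cr²⁺(aq) + 2 Na(s) → Cr(s) + 2 Na⁺(aq); Q = [Na⁺]^2/[Cr²⁺]^1.
From E = E° − (0.0592/n) log Q: log Q = (E° − E)·n/0.0592 = (+1.78 − (+1.738))·2/0.0592 = 1.4189.
So 1·log[Cr²⁺] = 2·log(0.47) − log Q = -0.6558 − (1.4189) = -2.0747; [Cr²⁺] = 10^(-2.0747) ≈ 0.0084 M.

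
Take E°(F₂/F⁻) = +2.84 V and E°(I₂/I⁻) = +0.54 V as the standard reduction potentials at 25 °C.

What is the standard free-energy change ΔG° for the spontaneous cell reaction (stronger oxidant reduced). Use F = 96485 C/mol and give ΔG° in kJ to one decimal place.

F₂/F⁻ (E° = +2.84 V) is the cathode; I₂/I⁻ (E° = +0.54 V) is the anode, so E°cell = +2.30 V.
Balancing electrons gives n = 2 (lcm of 2 and 2).
ΔG° = −nFE° = −(2)(96485)(+2.30) = -443,831 J = -443.8 kJ.

-443.8 kJ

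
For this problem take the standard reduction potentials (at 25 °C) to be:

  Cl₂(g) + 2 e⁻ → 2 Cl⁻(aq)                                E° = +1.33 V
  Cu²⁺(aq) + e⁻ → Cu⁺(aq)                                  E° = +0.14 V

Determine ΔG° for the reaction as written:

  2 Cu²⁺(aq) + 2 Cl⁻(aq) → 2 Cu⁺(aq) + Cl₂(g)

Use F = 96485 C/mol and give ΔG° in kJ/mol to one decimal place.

As written, Cu²⁺/Cu⁺ is reduced (cathode) and Cl₂/Cl⁻ is oxidised (anode), so E°cell = (+0.14) − (+1.33) = -1.19 V.
Balancing electrons gives n = 2.
ΔG° = −nFE° = −(2)(96485)(-1.19) = 229,634 J = +229.6 kJ/mol.

+229.6 kJ/mol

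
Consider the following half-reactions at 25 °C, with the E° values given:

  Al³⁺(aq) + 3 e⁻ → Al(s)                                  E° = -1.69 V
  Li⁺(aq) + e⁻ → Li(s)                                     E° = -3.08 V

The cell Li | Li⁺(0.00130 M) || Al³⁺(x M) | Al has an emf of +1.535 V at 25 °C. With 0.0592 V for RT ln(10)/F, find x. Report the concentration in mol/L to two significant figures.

0.049 M

Al³⁺/Al is the cathode, Li⁺/Li the anode: E°cell = +1.39 V, n = 3.
Overall reaction: Al³⁺(aq) + 3 Li(s) → Al(s) + 3 Li⁺(aq); Q = [Li⁺]^3/[Al³⁺]^1.
From E = E° − (0.0592/n) log Q: log Q = (E° − E)·n/0.0592 = (+1.39 − (+1.535))·3/0.0592 = -7.3480.
So 1·log[Al³⁺] = 3·log(0.0013) − log Q = -8.6582 − (-7.3480) = -1.3102; [Al³⁺] = 10^(-1.3102) ≈ 0.049 M.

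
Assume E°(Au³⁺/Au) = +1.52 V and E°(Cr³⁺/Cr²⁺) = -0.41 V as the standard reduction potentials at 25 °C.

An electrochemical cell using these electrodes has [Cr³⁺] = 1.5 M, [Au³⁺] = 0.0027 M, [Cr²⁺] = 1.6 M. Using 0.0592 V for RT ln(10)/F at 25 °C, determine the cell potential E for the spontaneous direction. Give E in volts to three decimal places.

Au³⁺/Au is the cathode (higher E°), Cr³⁺/Cr²⁺ the anode: E°cell = +1.52 − (-0.41) = +1.93 V, n = 3.
Overall: Au³⁺(aq) + 3 Cr²⁺(aq) → Au(s) + 3 Cr³⁺(aq)
Q = [Cr³⁺]^3 / ([Au³⁺]·[Cr²⁺]^3); log Q = 2.485.
E = E° − (0.0592/n) log Q = +1.93 − (0.0592/3)(2.485) = +1.881 V.

+1.881 V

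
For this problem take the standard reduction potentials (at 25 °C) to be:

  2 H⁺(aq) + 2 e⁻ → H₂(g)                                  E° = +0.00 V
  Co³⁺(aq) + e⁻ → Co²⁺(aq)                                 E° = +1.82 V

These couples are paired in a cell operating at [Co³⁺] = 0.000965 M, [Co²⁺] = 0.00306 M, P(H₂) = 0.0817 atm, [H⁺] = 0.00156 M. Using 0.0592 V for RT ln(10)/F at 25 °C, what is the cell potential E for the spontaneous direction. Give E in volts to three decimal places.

+1.924 V

Co³⁺/Co²⁺ is the cathode (higher E°), H⁺/H₂ the anode: E°cell = +1.82 − (+0.00) = +1.82 V, n = 2.
Overall: 2 Co³⁺(aq) + H₂(g) → 2 Co²⁺(aq) + 2 H⁺(aq)
Q = [Co²⁺]^2·[H⁺]^2 / ([Co³⁺]^2·P(H₂)); log Q = -3.524.
E = E° − (0.0592/n) log Q = +1.82 − (0.0592/2)(-3.524) = +1.924 V.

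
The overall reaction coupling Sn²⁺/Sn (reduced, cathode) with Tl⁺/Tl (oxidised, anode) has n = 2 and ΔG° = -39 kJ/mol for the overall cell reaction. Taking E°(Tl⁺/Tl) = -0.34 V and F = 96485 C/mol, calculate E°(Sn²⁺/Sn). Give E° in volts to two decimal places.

E°cell = −ΔG°/(nF) = −(-39×10³)/((2)(96485)) = +0.202 V.
Since Sn²⁺/Sn is the cathode and Tl⁺/Tl the anode, E°cell = E°(Sn²⁺/Sn) − E°(Tl⁺/Tl).
So E°(Sn²⁺/Sn) = E°cell + E°(Tl⁺/Tl) = +0.202 + (-0.34) = -0.14 V.

-0.14 V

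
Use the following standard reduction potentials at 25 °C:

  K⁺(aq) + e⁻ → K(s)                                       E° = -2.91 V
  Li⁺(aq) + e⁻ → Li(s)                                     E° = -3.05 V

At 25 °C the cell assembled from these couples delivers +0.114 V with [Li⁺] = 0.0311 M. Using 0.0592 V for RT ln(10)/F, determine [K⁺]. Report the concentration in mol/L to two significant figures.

K⁺/K is the cathode, Li⁺/Li the anode: E°cell = +0.14 V, n = 1.
Overall reaction: K⁺(aq) + Li(s) → K(s) + Li⁺(aq); Q = [Li⁺]^1/[K⁺]^1.
From E = E° − (0.0592/n) log Q: log Q = (E° − E)·n/0.0592 = (+0.14 − (+0.114))·1/0.0592 = 0.4392.
So 1·log[K⁺] = 1·log(0.0311) − log Q = -1.5072 − (0.4392) = -1.9464; [K⁺] = 10^(-1.9464) ≈ 0.011 M.

0.011 M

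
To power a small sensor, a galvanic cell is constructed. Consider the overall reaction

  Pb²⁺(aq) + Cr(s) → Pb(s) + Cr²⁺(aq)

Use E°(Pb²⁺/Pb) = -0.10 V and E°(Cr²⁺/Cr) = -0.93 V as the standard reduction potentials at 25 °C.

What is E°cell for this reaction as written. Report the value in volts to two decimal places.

The Pb²⁺/Pb couple has the higher reduction potential, so it is the cathode; Cr²⁺/Cr is oxidised at the anode.
E°cell = E°(cathode) − E°(anode) = (-0.10) − (-0.93) = +0.83 V.

+0.83 V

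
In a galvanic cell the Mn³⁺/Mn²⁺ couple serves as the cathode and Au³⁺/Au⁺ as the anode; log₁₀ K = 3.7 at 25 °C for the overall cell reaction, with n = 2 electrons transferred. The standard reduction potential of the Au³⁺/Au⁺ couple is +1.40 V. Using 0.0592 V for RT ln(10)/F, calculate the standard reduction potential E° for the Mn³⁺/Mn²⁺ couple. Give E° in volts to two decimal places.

+1.51 V

E°cell = (0.0592/n)·log K = (0.0592/2)(3.7) = +0.110 V.
Since Mn³⁺/Mn²⁺ is the cathode and Au³⁺/Au⁺ the anode, E°cell = E°(Mn³⁺/Mn²⁺) − E°(Au³⁺/Au⁺).
So E°(Mn³⁺/Mn²⁺) = E°cell + E°(Au³⁺/Au⁺) = +0.110 + (+1.40) = +1.51 V.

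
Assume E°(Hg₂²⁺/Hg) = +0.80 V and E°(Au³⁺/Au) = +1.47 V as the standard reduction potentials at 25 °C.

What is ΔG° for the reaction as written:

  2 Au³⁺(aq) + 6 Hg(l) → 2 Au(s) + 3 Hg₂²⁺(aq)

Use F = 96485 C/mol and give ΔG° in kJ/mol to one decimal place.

As written, Au³⁺/Au is reduced (cathode) and Hg₂²⁺/Hg is oxidised (anode), so E°cell = (+1.47) − (+0.80) = +0.67 V.
Balancing electrons gives n = 6.
ΔG° = −nFE° = −(6)(96485)(+0.67) = -387,870 J = -387.9 kJ/mol.

-387.9 kJ/mol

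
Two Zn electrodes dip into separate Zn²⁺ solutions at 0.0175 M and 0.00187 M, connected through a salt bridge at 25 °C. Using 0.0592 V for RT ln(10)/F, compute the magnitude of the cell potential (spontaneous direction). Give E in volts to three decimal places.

+0.029 V

For a concentration cell E°cell = 0. The 0.0175 M side is the cathode (reduction is favoured where [Zn²⁺] is higher).
With n = 2, E = −(0.0592/2) log([Zn²⁺]ₐₙ/[Zn²⁺]꜀ₐₜ) = −(0.0592/2) log(0.00187/0.0175) = −(0.0592/2)(-0.971) = +0.029 V.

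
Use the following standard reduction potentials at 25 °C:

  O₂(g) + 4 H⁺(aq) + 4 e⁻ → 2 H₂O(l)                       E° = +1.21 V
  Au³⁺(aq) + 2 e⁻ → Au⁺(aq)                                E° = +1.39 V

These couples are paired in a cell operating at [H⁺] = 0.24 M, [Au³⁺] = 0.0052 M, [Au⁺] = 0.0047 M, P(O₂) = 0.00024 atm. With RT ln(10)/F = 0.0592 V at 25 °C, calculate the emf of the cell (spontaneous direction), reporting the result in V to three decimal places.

Au³⁺/Au⁺ is the cathode (higher E°), O₂/H₂O the anode: E°cell = +1.39 − (+1.21) = +0.18 V, n = 4.
Overall: 2 Au³⁺(aq) + 2 H₂O(l) → 2 Au⁺(aq) + O₂(g) + 4 H⁺(aq)
Q = [Au⁺]^2·P(O₂)·[H⁺]^4 / ([Au³⁺]^2); log Q = -6.187.
E = E° − (0.0592/n) log Q = +0.18 − (0.0592/4)(-6.187) = +0.272 V.

+0.272 V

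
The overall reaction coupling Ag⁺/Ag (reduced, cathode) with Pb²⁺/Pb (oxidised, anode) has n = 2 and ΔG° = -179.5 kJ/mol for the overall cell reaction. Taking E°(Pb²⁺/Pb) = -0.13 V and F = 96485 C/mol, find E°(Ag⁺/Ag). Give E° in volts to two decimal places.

E°cell = −ΔG°/(nF) = −(-179.5×10³)/((2)(96485)) = +0.930 V.
Since Ag⁺/Ag is the cathode and Pb²⁺/Pb the anode, E°cell = E°(Ag⁺/Ag) − E°(Pb²⁺/Pb).
So E°(Ag⁺/Ag) = E°cell + E°(Pb²⁺/Pb) = +0.930 + (-0.13) = +0.80 V.

+0.80 V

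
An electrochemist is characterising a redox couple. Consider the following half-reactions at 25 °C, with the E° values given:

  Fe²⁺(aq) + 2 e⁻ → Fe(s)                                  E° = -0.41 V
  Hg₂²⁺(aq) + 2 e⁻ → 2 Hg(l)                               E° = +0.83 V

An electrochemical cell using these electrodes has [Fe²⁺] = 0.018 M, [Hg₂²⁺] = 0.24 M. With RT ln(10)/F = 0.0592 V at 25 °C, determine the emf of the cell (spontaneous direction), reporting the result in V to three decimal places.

+1.273 V

Hg₂²⁺/Hg is the cathode (higher E°), Fe²⁺/Fe the anode: E°cell = +0.83 − (-0.41) = +1.24 V, n = 2.
Overall: Hg₂²⁺(aq) + Fe(s) → 2 Hg(l) + Fe²⁺(aq)
Q = [Fe²⁺] / ([Hg₂²⁺]); log Q = -1.125.
E = E° − (0.0592/n) log Q = +1.24 − (0.0592/2)(-1.125) = +1.273 V.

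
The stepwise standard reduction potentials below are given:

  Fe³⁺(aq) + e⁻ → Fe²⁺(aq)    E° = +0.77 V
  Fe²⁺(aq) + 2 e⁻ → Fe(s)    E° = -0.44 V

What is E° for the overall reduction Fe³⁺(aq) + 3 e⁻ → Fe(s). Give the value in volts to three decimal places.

Standard free energies of sequential steps add: ΔG°₃ = ΔG°₁ + ΔG°₂, so n₃E°₃ = n₁E°₁ + n₂E°₂.
E°₃ = (1×+0.77 + 2×-0.44) / 3 = (-0.110) / 3 = -0.037 V.
E° values themselves are not directly additive — weighting by electron count is essential.

-0.037 V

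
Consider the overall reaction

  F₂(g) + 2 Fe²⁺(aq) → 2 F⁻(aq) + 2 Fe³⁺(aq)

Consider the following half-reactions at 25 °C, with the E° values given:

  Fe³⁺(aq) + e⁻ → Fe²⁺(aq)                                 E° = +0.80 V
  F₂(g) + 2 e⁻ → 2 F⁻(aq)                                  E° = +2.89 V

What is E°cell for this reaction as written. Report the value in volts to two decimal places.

+2.09 V

The F₂/F⁻ couple has the higher reduction potential, so it is the cathode; Fe³⁺/Fe²⁺ is oxidised at the anode.
E°cell = E°(cathode) − E°(anode) = (+2.89) − (+0.80) = +2.09 V.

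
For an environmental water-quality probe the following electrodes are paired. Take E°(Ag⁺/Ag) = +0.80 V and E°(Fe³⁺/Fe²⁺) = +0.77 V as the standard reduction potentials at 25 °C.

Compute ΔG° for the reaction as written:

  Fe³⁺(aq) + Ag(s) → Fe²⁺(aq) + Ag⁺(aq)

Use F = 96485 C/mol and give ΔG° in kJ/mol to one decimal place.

As written, Fe³⁺/Fe²⁺ is reduced (cathode) and Ag⁺/Ag is oxidised (anode), so E°cell = (+0.77) − (+0.80) = -0.03 V.
Balancing electrons gives n = 1.
ΔG° = −nFE° = −(1)(96485)(-0.03) = 2,895 J = +2.9 kJ/mol.

+2.9 kJ/mol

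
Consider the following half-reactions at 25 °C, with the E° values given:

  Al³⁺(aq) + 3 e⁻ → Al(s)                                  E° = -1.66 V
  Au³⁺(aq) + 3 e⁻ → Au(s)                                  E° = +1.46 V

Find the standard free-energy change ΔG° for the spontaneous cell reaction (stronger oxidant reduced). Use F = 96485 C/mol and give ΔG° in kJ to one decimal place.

-903.1 kJ

Au³⁺/Au (E° = +1.46 V) is the cathode; Al³⁺/Al (E° = -1.66 V) is the anode, so E°cell = +3.12 V.
Balancing electrons gives n = 3 (lcm of 3 and 3).
ΔG° = −nFE° = −(3)(96485)(+3.12) = -903,100 J = -903.1 kJ.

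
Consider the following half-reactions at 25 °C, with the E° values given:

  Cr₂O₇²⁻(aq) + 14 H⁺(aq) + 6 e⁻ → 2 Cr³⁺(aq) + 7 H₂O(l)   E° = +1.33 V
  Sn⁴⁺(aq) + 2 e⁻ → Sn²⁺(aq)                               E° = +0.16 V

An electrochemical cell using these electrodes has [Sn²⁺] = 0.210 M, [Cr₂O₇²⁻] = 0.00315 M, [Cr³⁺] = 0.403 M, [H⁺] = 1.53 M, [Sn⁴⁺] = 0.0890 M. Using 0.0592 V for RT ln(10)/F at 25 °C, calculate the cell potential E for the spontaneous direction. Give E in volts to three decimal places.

+1.190 V

Cr₂O₇²⁻/Cr³⁺ is the cathode (higher E°), Sn⁴⁺/Sn²⁺ the anode: E°cell = +1.33 − (+0.16) = +1.17 V, n = 6.
Overall: Cr₂O₇²⁻(aq) + 14 H⁺(aq) + 3 Sn²⁺(aq) → 2 Cr³⁺(aq) + 7 H₂O(l) + 3 Sn⁴⁺(aq)
Q = [Cr³⁺]^2·[Sn⁴⁺]^3 / ([Cr₂O₇²⁻]·[H⁺]^14·[Sn²⁺]^3); log Q = -1.992.
E = E° − (0.0592/n) log Q = +1.17 − (0.0592/6)(-1.992) = +1.190 V.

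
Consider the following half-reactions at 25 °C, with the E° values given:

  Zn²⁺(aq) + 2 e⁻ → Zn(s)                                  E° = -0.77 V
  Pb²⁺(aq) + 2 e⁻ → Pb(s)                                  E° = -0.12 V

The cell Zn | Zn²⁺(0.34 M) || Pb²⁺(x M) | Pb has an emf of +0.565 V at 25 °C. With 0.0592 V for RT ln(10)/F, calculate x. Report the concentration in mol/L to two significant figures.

Pb²⁺/Pb is the cathode, Zn²⁺/Zn the anode: E°cell = +0.65 V, n = 2.
Overall reaction: Pb²⁺(aq) + Zn(s) → Pb(s) + Zn²⁺(aq); Q = [Zn²⁺]^1/[Pb²⁺]^1.
From E = E° − (0.0592/n) log Q: log Q = (E° − E)·n/0.0592 = (+0.65 − (+0.565))·2/0.0592 = 2.8716.
So 1·log[Pb²⁺] = 1·log(0.34) − log Q = -0.4685 − (2.8716) = -3.3401; [Pb²⁺] = 10^(-3.3401) ≈ 0.00046 M.

0.00046 M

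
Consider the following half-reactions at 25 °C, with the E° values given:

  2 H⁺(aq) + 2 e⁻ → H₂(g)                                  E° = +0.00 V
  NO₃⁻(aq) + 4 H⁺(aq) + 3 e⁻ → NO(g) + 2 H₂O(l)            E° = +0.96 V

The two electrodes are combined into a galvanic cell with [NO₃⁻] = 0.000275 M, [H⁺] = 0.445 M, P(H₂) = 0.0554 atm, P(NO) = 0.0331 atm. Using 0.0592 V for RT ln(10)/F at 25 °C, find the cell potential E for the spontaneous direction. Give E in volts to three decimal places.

NO₃⁻/NO is the cathode (higher E°), H⁺/H₂ the anode: E°cell = +0.96 − (+0.00) = +0.96 V, n = 6.
Overall: 2 NO₃⁻(aq) + 2 H⁺(aq) + 3 H₂(g) → 2 NO(g) + 4 H₂O(l)
Q = P(NO)^2 / ([NO₃⁻]^2·[H⁺]^2·P(H₂)^3); log Q = 8.634.
E = E° − (0.0592/n) log Q = +0.96 − (0.0592/6)(8.634) = +0.875 V.

+0.875 V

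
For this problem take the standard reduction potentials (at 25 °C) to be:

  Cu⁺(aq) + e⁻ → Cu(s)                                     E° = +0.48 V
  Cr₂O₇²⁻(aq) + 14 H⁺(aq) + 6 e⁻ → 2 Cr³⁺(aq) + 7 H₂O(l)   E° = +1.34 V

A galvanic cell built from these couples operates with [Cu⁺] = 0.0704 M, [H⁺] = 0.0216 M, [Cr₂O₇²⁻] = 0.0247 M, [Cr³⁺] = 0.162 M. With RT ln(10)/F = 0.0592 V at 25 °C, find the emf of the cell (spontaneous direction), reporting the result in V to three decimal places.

Cr₂O₇²⁻/Cr³⁺ is the cathode (higher E°), Cu⁺/Cu the anode: E°cell = +1.34 − (+0.48) = +0.86 V, n = 6.
Overall: Cr₂O₇²⁻(aq) + 14 H⁺(aq) + 6 Cu(s) → 2 Cr³⁺(aq) + 7 H₂O(l) + 6 Cu⁺(aq)
Q = [Cr³⁺]^2·[Cu⁺]^6 / ([Cr₂O₇²⁻]·[H⁺]^14); log Q = 16.429.
E = E° − (0.0592/n) log Q = +0.86 − (0.0592/6)(16.429) = +0.698 V.

+0.698 V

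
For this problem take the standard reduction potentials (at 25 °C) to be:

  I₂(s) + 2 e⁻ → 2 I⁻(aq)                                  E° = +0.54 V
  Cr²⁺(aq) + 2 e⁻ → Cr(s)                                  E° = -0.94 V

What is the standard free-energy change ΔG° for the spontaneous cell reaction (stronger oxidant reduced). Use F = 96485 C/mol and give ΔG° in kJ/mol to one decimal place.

I₂/I⁻ (E° = +0.54 V) is the cathode; Cr²⁺/Cr (E° = -0.94 V) is the anode, so E°cell = +1.48 V.
Balancing electrons gives n = 2 (lcm of 2 and 2).
ΔG° = −nFE° = −(2)(96485)(+1.48) = -285,596 J = -285.6 kJ/mol.

-285.6 kJ/mol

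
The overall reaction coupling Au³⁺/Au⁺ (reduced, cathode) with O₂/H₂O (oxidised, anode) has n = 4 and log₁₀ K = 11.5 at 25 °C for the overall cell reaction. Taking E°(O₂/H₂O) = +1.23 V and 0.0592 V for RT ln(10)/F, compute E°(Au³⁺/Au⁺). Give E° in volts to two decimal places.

+1.40 V

E°cell = (0.0592/n)·log K = (0.0592/4)(11.5) = +0.170 V.
Since Au³⁺/Au⁺ is the cathode and O₂/H₂O the anode, E°cell = E°(Au³⁺/Au⁺) − E°(O₂/H₂O).
So E°(Au³⁺/Au⁺) = E°cell + E°(O₂/H₂O) = +0.170 + (+1.23) = +1.40 V.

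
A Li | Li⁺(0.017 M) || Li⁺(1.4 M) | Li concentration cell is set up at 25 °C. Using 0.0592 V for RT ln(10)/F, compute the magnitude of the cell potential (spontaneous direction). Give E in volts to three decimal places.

+0.113 V

For a concentration cell E°cell = 0. The 1.4 M side is the cathode (reduction is favoured where [Li⁺] is higher).
With n = 1, E = −(0.0592/1) log([Li⁺]ₐₙ/[Li⁺]꜀ₐₜ) = −(0.0592/1) log(0.017/1.4) = −(0.0592/1)(-1.916) = +0.113 V.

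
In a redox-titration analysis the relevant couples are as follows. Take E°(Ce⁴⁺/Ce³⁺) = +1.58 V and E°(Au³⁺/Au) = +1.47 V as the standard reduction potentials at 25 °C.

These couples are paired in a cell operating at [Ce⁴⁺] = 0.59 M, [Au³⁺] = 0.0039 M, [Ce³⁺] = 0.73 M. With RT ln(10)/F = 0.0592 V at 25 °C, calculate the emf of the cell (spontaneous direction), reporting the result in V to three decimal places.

+0.152 V

Ce⁴⁺/Ce³⁺ is the cathode (higher E°), Au³⁺/Au the anode: E°cell = +1.58 − (+1.47) = +0.11 V, n = 3.
Overall: 3 Ce⁴⁺(aq) + Au(s) → 3 Ce³⁺(aq) + Au³⁺(aq)
Q = [Ce³⁺]^3·[Au³⁺] / ([Ce⁴⁺]^3); log Q = -2.132.
E = E° − (0.0592/n) log Q = +0.11 − (0.0592/3)(-2.132) = +0.152 V.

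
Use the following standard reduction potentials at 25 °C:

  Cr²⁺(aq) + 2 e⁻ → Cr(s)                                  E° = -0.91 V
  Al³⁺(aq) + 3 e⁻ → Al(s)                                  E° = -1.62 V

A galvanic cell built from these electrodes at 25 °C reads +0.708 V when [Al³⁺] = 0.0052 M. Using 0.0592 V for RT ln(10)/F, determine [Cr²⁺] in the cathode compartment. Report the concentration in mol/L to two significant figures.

0.026 M

Cr²⁺/Cr is the cathode, Al³⁺/Al the anode: E°cell = +0.71 V, n = 6.
Overall reaction: 3 Cr²⁺(aq) + 2 Al(s) → 3 Cr(s) + 2 Al³⁺(aq); Q = [Al³⁺]^2/[Cr²⁺]^3.
From E = E° − (0.0592/n) log Q: log Q = (E° − E)·n/0.0592 = (+0.71 − (+0.708))·6/0.0592 = 0.2027.
So 3·log[Cr²⁺] = 2·log(0.0052) − log Q = -4.5680 − (0.2027) = -4.7707; log[Cr²⁺] = -4.7707 / 3 = -1.5902; [Cr²⁺] = 10^(-1.5902) ≈ 0.026 M.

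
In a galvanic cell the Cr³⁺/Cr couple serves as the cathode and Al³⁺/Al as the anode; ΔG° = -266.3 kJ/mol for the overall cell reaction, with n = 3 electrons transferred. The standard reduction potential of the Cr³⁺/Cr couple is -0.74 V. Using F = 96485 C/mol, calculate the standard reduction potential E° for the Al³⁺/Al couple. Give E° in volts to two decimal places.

E°cell = −ΔG°/(nF) = −(-266.3×10³)/((3)(96485)) = +0.920 V.
Since Cr³⁺/Cr is the cathode and Al³⁺/Al the anode, E°cell = E°(Cr³⁺/Cr) − E°(Al³⁺/Al).
So E°(Al³⁺/Al) = E°(Cr³⁺/Cr) − E°cell = (-0.74) − (+0.920) = -1.66 V.

-1.66 V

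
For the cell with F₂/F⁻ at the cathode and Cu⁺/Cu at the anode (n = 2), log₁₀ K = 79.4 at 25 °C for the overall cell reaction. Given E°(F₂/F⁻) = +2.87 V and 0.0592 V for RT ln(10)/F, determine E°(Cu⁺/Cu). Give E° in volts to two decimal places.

+0.52 V

E°cell = (0.0592/n)·log K = (0.0592/2)(79.4) = +2.350 V.
Since F₂/F⁻ is the cathode and Cu⁺/Cu the anode, E°cell = E°(F₂/F⁻) − E°(Cu⁺/Cu).
So E°(Cu⁺/Cu) = E°(F₂/F⁻) − E°cell = (+2.87) − (+2.350) = +0.52 V.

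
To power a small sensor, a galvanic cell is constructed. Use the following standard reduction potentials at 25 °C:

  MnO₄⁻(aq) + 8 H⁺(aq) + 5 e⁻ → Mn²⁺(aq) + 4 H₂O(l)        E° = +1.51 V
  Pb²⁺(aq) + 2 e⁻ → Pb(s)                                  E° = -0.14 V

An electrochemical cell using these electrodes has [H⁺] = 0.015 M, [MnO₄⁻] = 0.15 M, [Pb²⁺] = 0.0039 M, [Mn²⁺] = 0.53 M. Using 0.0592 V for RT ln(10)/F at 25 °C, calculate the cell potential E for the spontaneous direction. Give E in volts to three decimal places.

+1.542 V

MnO₄⁻/Mn²⁺ is the cathode (higher E°), Pb²⁺/Pb the anode: E°cell = +1.51 − (-0.14) = +1.65 V, n = 10.
Overall: 2 MnO₄⁻(aq) + 16 H⁺(aq) + 5 Pb(s) → 2 Mn²⁺(aq) + 8 H₂O(l) + 5 Pb²⁺(aq)
Q = [Mn²⁺]^2·[Pb²⁺]^5 / ([MnO₄⁻]^2·[H⁺]^16); log Q = 18.234.
E = E° − (0.0592/n) log Q = +1.65 − (0.0592/10)(18.234) = +1.542 V.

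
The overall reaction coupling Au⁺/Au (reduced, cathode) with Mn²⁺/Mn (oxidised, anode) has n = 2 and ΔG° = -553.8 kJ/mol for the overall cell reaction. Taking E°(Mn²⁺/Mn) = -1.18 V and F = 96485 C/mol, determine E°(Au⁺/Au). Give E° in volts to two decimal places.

+1.69 V

E°cell = −ΔG°/(nF) = −(-553.8×10³)/((2)(96485)) = +2.870 V.
Since Au⁺/Au is the cathode and Mn²⁺/Mn the anode, E°cell = E°(Au⁺/Au) − E°(Mn²⁺/Mn).
So E°(Au⁺/Au) = E°cell + E°(Mn²⁺/Mn) = +2.870 + (-1.18) = +1.69 V.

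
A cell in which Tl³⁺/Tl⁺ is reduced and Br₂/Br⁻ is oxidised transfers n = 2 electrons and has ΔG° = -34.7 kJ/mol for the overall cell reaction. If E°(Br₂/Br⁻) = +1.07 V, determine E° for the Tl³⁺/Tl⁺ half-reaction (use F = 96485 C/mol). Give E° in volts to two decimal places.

+1.25 V

E°cell = −ΔG°/(nF) = −(-34.7×10³)/((2)(96485)) = +0.180 V.
Since Tl³⁺/Tl⁺ is the cathode and Br₂/Br⁻ the anode, E°cell = E°(Tl³⁺/Tl⁺) − E°(Br₂/Br⁻).
So E°(Tl³⁺/Tl⁺) = E°cell + E°(Br₂/Br⁻) = +0.180 + (+1.07) = +1.25 V.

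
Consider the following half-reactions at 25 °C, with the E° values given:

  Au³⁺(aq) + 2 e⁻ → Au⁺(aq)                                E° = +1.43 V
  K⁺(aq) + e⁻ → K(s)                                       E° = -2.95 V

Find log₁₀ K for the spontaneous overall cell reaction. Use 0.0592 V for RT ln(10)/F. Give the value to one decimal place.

Cathode: Au³⁺/Au⁺; anode: K⁺/K. E°cell = +4.38 V, n = 2.
log K = nE°cell / 0.0592 = (2)(+4.38) / 0.0592 = 148.0.

148.0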